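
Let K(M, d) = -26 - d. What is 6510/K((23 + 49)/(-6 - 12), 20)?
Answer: -3255/23 ≈ -141.52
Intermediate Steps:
6510/K((23 + 49)/(-6 - 12), 20) = 6510/(-26 - 1*20) = 6510/(-26 - 20) = 6510/(-46) = 6510*(-1/46) = -3255/23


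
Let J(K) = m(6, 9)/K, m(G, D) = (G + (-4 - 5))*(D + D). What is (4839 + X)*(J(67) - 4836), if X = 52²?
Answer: -2444429838/67 ≈ -3.6484e+7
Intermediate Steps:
X = 2704
m(G, D) = 2*D*(-9 + G) (m(G, D) = (G - 9)*(2*D) = (-9 + G)*(2*D) = 2*D*(-9 + G))
J(K) = -54/K (J(K) = (2*9*(-9 + 6))/K = (2*9*(-3))/K = -54/K)
(4839 + X)*(J(67) - 4836) = (4839 + 2704)*(-54/67 - 4836) = 7543*(-54*1/67 - 4836) = 7543*(-54/67 - 4836) = 7543*(-324066/67) = -2444429838/67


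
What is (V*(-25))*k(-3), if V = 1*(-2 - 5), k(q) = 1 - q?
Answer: 700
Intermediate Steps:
V = -7 (V = 1*(-7) = -7)
(V*(-25))*k(-3) = (-7*(-25))*(1 - 1*(-3)) = 175*(1 + 3) = 175*4 = 700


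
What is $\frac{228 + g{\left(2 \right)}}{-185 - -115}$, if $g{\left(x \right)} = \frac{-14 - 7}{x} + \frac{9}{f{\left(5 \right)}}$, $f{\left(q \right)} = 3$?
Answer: $- \frac{63}{20} \approx -3.15$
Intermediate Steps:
$g{\left(x \right)} = 3 - \frac{21}{x}$ ($g{\left(x \right)} = \frac{-14 - 7}{x} + \frac{9}{3} = \frac{-14 - 7}{x} + 9 \cdot \frac{1}{3} = - \frac{21}{x} + 3 = 3 - \frac{21}{x}$)
$\frac{228 + g{\left(2 \right)}}{-185 - -115} = \frac{228 + \left(3 - \frac{21}{2}\right)}{-185 - -115} = \frac{228 + \left(3 - \frac{21}{2}\right)}{-185 + \left(-5 + 120\right)} = \frac{228 + \left(3 - \frac{21}{2}\right)}{-185 + 115} = \frac{228 - \frac{15}{2}}{-70} = \frac{441}{2} \left(- \frac{1}{70}\right) = - \frac{63}{20}$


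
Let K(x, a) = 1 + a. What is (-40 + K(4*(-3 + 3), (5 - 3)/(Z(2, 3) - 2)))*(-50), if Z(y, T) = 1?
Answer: 2050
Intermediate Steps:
(-40 + K(4*(-3 + 3), (5 - 3)/(Z(2, 3) - 2)))*(-50) = (-40 + (1 + (5 - 3)/(1 - 2)))*(-50) = (-40 + (1 + 2/(-1)))*(-50) = (-40 + (1 + 2*(-1)))*(-50) = (-40 + (1 - 2))*(-50) = (-40 - 1)*(-50) = -41*(-50) = 2050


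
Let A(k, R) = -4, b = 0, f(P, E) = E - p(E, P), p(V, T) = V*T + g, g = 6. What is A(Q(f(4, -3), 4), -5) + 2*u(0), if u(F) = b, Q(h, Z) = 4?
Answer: -4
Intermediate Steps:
p(V, T) = 6 + T*V (p(V, T) = V*T + 6 = T*V + 6 = 6 + T*V)
f(P, E) = -6 + E - E*P (f(P, E) = E - (6 + P*E) = E - (6 + E*P) = E + (-6 - E*P) = -6 + E - E*P)
u(F) = 0
A(Q(f(4, -3), 4), -5) + 2*u(0) = -4 + 2*0 = -4 + 0 = -4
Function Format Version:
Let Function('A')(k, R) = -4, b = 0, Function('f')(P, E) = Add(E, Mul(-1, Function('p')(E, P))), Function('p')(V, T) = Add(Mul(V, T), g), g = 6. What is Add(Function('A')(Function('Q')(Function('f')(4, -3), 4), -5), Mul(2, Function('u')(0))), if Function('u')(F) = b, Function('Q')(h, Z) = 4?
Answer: -4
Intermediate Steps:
Function('p')(V, T) = Add(6, Mul(T, V)) (Function('p')(V, T) = Add(Mul(V, T), 6) = Add(Mul(T, V), 6) = Add(6, Mul(T, V)))
Function('f')(P, E) = Add(-6, E, Mul(-1, E, P)) (Function('f')(P, E) = Add(E, Mul(-1, Add(6, Mul(P, E)))) = Add(E, Mul(-1, Add(6, Mul(E, P)))) = Add(E, Add(-6, Mul(-1, E, P))) = Add(-6, E, Mul(-1, E, P)))
Function('u')(F) = 0
Add(Function('A')(Function('Q')(Function('f')(4, -3), 4), -5), Mul(2, Function('u')(0))) = Add(-4, Mul(2, 0)) = Add(-4, 0) = -4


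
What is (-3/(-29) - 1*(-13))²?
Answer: 144400/841 ≈ 171.70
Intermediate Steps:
(-3/(-29) - 1*(-13))² = (-3*(-1/29) + 13)² = (3/29 + 13)² = (380/29)² = 144400/841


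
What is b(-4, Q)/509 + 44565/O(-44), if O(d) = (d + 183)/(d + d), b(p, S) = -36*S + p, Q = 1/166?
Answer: -165680953490/5872333 ≈ -28214.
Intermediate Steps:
Q = 1/166 ≈ 0.0060241
b(p, S) = p - 36*S
O(d) = (183 + d)/(2*d) (O(d) = (183 + d)/((2*d)) = (183 + d)*(1/(2*d)) = (183 + d)/(2*d))
b(-4, Q)/509 + 44565/O(-44) = (-4 - 36*1/166)/509 + 44565/(((1/2)*(183 - 44)/(-44))) = (-4 - 18/83)*(1/509) + 44565/(((1/2)*(-1/44)*139)) = -350/83*1/509 + 44565/(-139/88) = -350/42247 + 44565*(-88/139) = -350/42247 - 3921720/139 = -165680953490/5872333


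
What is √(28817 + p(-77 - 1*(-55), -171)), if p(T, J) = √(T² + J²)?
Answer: √(28817 + 5*√1189) ≈ 170.26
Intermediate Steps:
p(T, J) = √(J² + T²)
√(28817 + p(-77 - 1*(-55), -171)) = √(28817 + √((-171)² + (-77 - 1*(-55))²)) = √(28817 + √(29241 + (-77 + 55)²)) = √(28817 + √(29241 + (-22)²)) = √(28817 + √(29241 + 484)) = √(28817 + √29725) = √(28817 + 5*√1189)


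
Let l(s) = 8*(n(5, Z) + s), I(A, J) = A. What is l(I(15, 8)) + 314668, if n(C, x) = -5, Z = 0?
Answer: 314748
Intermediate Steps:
l(s) = -40 + 8*s (l(s) = 8*(-5 + s) = -40 + 8*s)
l(I(15, 8)) + 314668 = (-40 + 8*15) + 314668 = (-40 + 120) + 314668 = 80 + 314668 = 314748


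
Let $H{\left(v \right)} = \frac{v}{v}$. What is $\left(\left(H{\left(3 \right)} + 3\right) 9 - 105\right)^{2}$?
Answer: $4761$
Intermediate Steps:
$H{\left(v \right)} = 1$
$\left(\left(H{\left(3 \right)} + 3\right) 9 - 105\right)^{2} = \left(\left(1 + 3\right) 9 - 105\right)^{2} = \left(4 \cdot 9 - 105\right)^{2} = \left(36 - 105\right)^{2} = \left(-69\right)^{2} = 4761$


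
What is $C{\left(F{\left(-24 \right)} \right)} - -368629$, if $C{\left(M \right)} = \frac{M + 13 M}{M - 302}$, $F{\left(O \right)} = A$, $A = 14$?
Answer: $\frac{26541239}{72} \approx 3.6863 \cdot 10^{5}$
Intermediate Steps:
$F{\left(O \right)} = 14$
$C{\left(M \right)} = \frac{14 M}{-302 + M}$
$C{\left(F{\left(-24 \right)} \right)} - -368629 = 14 \cdot 14 \frac{1}{-302 + 14} - -368629 = 14 \cdot 14 \frac{1}{-288} + 368629 = 14 \cdot 14 \left(- \frac{1}{288}\right) + 368629 = - \frac{49}{72} + 368629 = \frac{26541239}{72}$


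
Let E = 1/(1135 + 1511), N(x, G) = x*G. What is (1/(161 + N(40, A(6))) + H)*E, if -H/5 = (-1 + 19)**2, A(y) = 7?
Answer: -714419/1166886 ≈ -0.61224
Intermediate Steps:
N(x, G) = G*x
H = -1620 (H = -5*(-1 + 19)**2 = -5*18**2 = -5*324 = -1620)
E = 1/2646 ≈ 0.00037793
(1/(161 + N(40, A(6))) + H)*E = (1/(161 + 7*40) - 1620)*(1/2646) = (1/(161 + 280) - 1620)*(1/2646) = (1/441 - 1620)*(1/2646) = -714419/441*1/2646 = -714419/1166886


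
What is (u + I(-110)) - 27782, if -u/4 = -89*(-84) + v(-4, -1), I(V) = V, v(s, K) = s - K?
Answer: -57784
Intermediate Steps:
u = -29892 (u = -4*(-89*(-84) + (-4 - 1*(-1))) = -4*(7476 + (-4 + 1)) = -4*(7476 - 3) = -4*7473 = -29892)
(u + I(-110)) - 27782 = (-29892 - 110) - 27782 = -30002 - 27782 = -57784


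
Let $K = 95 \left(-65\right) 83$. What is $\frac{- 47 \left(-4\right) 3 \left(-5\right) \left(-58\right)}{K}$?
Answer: $- \frac{32712}{102505} \approx -0.31913$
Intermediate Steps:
$K = -512525$ ($K = \left(-6175\right) 83 = -512525$)
$\frac{- 47 \left(-4\right) 3 \left(-5\right) \left(-58\right)}{K} = \frac{- 47 \left(-4\right) 3 \left(-5\right) \left(-58\right)}{-512525} = - 47 \left(\left(-12\right) \left(-5\right)\right) \left(-58\right) \left(- \frac{1}{512525}\right) = \left(-47\right) 60 \left(-58\right) \left(- \frac{1}{512525}\right) = \left(-2820\right) \left(-58\right) \left(- \frac{1}{512525}\right) = 163560 \left(- \frac{1}{512525}\right) = - \frac{32712}{102505}$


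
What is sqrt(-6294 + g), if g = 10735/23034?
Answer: I*sqrt(3339129821874)/23034 ≈ 79.332*I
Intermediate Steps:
g = 10735/23034 (g = 10735*(1/23034) = 10735/23034 ≈ 0.46605)
sqrt(-6294 + g) = sqrt(-6294 + 10735/23034) = sqrt(-144965261/23034) = I*sqrt(3339129821874)/23034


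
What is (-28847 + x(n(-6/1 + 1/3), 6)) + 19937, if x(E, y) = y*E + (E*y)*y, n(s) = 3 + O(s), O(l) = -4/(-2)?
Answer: -8700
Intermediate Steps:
O(l) = 2 (O(l) = -4*(-½) = 2)
n(s) = 5 (n(s) = 3 + 2 = 5)
x(E, y) = E*y + E*y²
(-28847 + x(n(-6/1 + 1/3), 6)) + 19937 = (-28847 + 5*6*(1 + 6)) + 19937 = (-28847 + 5*6*7) + 19937 = (-28847 + 210) + 19937 = -28637 + 19937 = -8700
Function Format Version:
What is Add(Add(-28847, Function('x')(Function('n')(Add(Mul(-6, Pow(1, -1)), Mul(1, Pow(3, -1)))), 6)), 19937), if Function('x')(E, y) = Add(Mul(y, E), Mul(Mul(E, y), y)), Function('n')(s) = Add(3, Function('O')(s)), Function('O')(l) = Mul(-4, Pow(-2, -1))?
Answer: -8700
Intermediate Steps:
Function('O')(l) = 2 (Function('O')(l) = Mul(-4, Rational(-1, 2)) = 2)
Function('n')(s) = 5 (Function('n')(s) = Add(3, 2) = 5)
Function('x')(E, y) = Add(Mul(E, y), Mul(E, Pow(y, 2)))
Add(Add(-28847, Function('x')(Function('n')(Add(Mul(-6, Pow(1, -1)), Mul(1, Pow(3, -1)))), 6)), 19937) = Add(Add(-28847, Mul(5, 6, Add(1, 6))), 19937) = Add(Add(-28847, Mul(5, 6, 7)), 19937) = Add(Add(-28847, 210), 19937) = Add(-28637, 19937) = -8700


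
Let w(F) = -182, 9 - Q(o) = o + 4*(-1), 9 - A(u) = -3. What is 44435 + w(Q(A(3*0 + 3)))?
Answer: 44253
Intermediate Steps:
A(u) = 12 (A(u) = 9 - 1*(-3) = 9 + 3 = 12)
Q(o) = 13 - o (Q(o) = 9 - (o + 4*(-1)) = 9 - (o - 4) = 9 - (-4 + o) = 9 + (4 - o) = 13 - o)
44435 + w(Q(A(3*0 + 3))) = 44435 - 182 = 44253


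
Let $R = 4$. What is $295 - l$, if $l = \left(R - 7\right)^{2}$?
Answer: $286$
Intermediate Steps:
$l = 9$ ($l = \left(4 - 7\right)^{2} = \left(-3\right)^{2} = 9$)
$295 - l = 295 - 9 = 286$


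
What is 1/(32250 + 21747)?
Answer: 1/53997 ≈ 1.8520e-5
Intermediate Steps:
1/(32250 + 21747) = 1/53997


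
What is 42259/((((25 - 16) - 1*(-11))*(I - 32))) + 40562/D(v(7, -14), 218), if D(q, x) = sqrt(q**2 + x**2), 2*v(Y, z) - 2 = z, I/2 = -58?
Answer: -42259/2960 + 20281*sqrt(11890)/11890 ≈ 171.72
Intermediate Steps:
I = -116 (I = 2*(-58) = -116)
v(Y, z) = 1 + z/2
42259/((((25 - 16) - 1*(-11))*(I - 32))) + 40562/D(v(7, -14), 218) = 42259/((((25 - 16) - 1*(-11))*(-116 - 32))) + 40562/(sqrt((1 + (1/2)*(-14))**2 + 218**2)) = 42259/(((9 + 11)*(-148))) + 40562/(sqrt((1 - 7)**2 + 47524)) = 42259/((20*(-148))) + 40562/(sqrt((-6)**2 + 47524)) = 42259/(-2960) + 40562/(sqrt(36 + 47524)) = 42259*(-1/2960) + 40562/(sqrt(47560)) = -42259/2960 + 40562/((2*sqrt(11890))) = -42259/2960 + 40562*(sqrt(11890)/23780) = -42259/2960 + 20281*sqrt(11890)/11890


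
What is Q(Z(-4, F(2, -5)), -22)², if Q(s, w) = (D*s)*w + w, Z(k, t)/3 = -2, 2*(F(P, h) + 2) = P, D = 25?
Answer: 10745284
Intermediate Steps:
F(P, h) = -2 + P/2
Z(k, t) = -6 (Z(k, t) = 3*(-2) = -6)
Q(s, w) = w + 25*s*w (Q(s, w) = (25*s)*w + w = 25*s*w + w = w + 25*s*w)
Q(Z(-4, F(2, -5)), -22)² = (-22*(1 + 25*(-6)))² = (-22*(1 - 150))² = (-22*(-149))² = 3278² = 10745284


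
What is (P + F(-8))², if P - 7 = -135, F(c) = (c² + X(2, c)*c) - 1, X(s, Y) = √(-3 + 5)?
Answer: 4353 + 1040*√2 ≈ 5823.8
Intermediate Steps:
X(s, Y) = √2
F(c) = -1 + c² + c*√2 (F(c) = (c² + √2*c) - 1 = (c² + c*√2) - 1 = -1 + c² + c*√2)
P = -128 (P = 7 - 135 = -128)
(P + F(-8))² = (-128 + (-1 + (-8)² - 8*√2))² = (-128 + (-1 + 64 - 8*√2))² = (-128 + (63 - 8*√2))² = (-65 - 8*√2)²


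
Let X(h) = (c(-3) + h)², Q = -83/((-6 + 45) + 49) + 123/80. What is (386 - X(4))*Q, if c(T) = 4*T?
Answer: 84203/440 ≈ 191.37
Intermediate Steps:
Q = 523/880 (Q = -83/(39 + 49) + 123*(1/80) = -83/88 + 123/80 = 523/880 ≈ 0.59432)
X(h) = (-12 + h)² (X(h) = (4*(-3) + h)² = (-12 + h)²)
(386 - X(4))*Q = (386 - (-12 + 4)²)*(523/880) = (386 - 1*(-8)²)*(523/880) = (386 - 1*64)*(523/880) = (386 - 64)*(523/880) = 322*(523/880) = 84203/440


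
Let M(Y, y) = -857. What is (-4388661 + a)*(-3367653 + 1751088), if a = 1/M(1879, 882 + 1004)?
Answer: 6080034296048070/857 ≈ 7.0946e+12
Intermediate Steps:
a = -1/857 (a = 1/(-857) = -1/857 ≈ -0.0011669)
(-4388661 + a)*(-3367653 + 1751088) = (-4388661 - 1/857)*(-3367653 + 1751088) = -3761082478/857*(-1616565) = 6080034296048070/857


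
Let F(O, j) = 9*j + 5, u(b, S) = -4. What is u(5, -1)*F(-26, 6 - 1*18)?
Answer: 412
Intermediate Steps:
F(O, j) = 5 + 9*j
u(5, -1)*F(-26, 6 - 1*18) = -4*(5 + 9*(6 - 1*18)) = -4*(5 + 9*(6 - 18)) = -4*(5 + 9*(-12)) = -4*(5 - 108) = -4*(-103) = 412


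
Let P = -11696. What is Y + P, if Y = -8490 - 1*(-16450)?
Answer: -3736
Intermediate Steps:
Y = 7960 (Y = -8490 + 16450 = 7960)
Y + P = 7960 - 11696 = -3736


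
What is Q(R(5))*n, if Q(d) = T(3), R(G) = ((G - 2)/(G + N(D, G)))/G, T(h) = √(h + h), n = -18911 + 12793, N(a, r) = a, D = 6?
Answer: -6118*√6 ≈ -14986.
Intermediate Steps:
n = -6118
T(h) = √2*√h (T(h) = √(2*h) = √2*√h)
R(G) = (-2 + G)/(G*(6 + G)) (R(G) = ((G - 2)/(G + 6))/G = ((-2 + G)/(6 + G))/G = (-2 + G)/(G*(6 + G)))
Q(d) = √6 (Q(d) = √2*√3 = √6)
Q(R(5))*n = √6*(-6118) = -6118*√6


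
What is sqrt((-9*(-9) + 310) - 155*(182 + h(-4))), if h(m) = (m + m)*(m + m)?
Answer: I*sqrt(37739) ≈ 194.27*I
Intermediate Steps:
h(m) = 4*m**2 (h(m) = (2*m)*(2*m) = 4*m**2)
sqrt((-9*(-9) + 310) - 155*(182 + h(-4))) = sqrt((-9*(-9) + 310) - 155*(182 + 4*(-4)**2)) = sqrt((81 + 310) - 155*(182 + 4*16)) = sqrt(391 - 155*(182 + 64)) = sqrt(391 - 155*246) = sqrt(391 - 38130) = sqrt(-37739) = I*sqrt(37739)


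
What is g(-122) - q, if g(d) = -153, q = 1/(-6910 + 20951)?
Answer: -2148274/14041 ≈ -153.00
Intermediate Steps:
q = 1/14041 ≈ 7.1220e-5
g(-122) - q = -153 - 1*1/14041 = -153 - 1/14041 = -2148274/14041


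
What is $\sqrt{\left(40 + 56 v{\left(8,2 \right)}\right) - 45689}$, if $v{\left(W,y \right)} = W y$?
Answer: $i \sqrt{44753} \approx 211.55 i$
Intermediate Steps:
$\sqrt{\left(40 + 56 v{\left(8,2 \right)}\right) - 45689} = \sqrt{\left(40 + 56 \cdot 8 \cdot 2\right) - 45689} = \sqrt{\left(40 + 56 \cdot 16\right) - 45689} = \sqrt{\left(40 + 896\right) - 45689} = \sqrt{936 - 45689} = \sqrt{-44753} = i \sqrt{44753}$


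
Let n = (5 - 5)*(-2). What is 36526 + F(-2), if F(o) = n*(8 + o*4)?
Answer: 36526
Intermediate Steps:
n = 0 (n = 0*(-2) = 0)
F(o) = 0 (F(o) = 0*(8 + o*4) = 0*(8 + 4*o) = 0)
36526 + F(-2) = 36526 + 0 = 36526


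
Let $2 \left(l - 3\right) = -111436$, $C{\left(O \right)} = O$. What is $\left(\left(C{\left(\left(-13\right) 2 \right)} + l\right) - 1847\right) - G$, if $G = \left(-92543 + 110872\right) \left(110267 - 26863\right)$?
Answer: $-1528769504$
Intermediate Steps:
$l = -55715$ ($l = 3 + \frac{1}{2} \left(-111436\right) = 3 - 55718 = -55715$)
$G = 1528711916$ ($G = 18329 \cdot 83404 = 1528711916$)
$\left(\left(C{\left(\left(-13\right) 2 \right)} + l\right) - 1847\right) - G = \left(\left(\left(-13\right) 2 - 55715\right) - 1847\right) - 1528711916 = \left(\left(-26 - 55715\right) - 1847\right) - 1528711916 = \left(-55741 - 1847\right) - 1528711916 = -57588 - 1528711916 = -1528769504$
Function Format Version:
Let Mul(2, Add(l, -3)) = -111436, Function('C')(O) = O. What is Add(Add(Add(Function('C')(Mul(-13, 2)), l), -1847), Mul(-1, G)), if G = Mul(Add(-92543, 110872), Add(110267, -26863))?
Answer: -1528769504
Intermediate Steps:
l = -55715 (l = Add(3, Mul(Rational(1, 2), -111436)) = Add(3, -55718) = -55715)
G = 1528711916 (G = Mul(18329, 83404) = 1528711916)
Add(Add(Add(Function('C')(Mul(-13, 2)), l), -1847), Mul(-1, G)) = Add(Add(Add(Mul(-13, 2), -55715), -1847), Mul(-1, 1528711916)) = Add(Add(Add(-26, -55715), -1847), -1528711916) = Add(Add(-55741, -1847), -1528711916) = Add(-57588, -1528711916) = -1528769504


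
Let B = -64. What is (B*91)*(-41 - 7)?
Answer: 279552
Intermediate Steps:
(B*91)*(-41 - 7) = (-64*91)*(-41 - 7) = -5824*(-48) = 279552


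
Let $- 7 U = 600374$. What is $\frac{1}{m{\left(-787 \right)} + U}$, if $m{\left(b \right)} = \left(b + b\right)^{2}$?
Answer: $\frac{7}{16741958} \approx 4.1811 \cdot 10^{-7}$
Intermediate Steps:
$U = - \frac{600374}{7}$ ($U = \left(- \frac{1}{7}\right) 600374 = - \frac{600374}{7} \approx -85768.0$)
$m{\left(b \right)} = 4 b^{2}$ ($m{\left(b \right)} = \left(2 b\right)^{2} = 4 b^{2}$)
$\frac{1}{m{\left(-787 \right)} + U} = \frac{1}{4 \left(-787\right)^{2} - \frac{600374}{7}} = \frac{1}{4 \cdot 619369 - \frac{600374}{7}} = \frac{1}{2477476 - \frac{600374}{7}} = \frac{1}{\frac{16741958}{7}} = \frac{7}{16741958}$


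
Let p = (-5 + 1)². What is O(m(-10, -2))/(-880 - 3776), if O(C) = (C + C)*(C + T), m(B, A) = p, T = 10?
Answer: -52/291 ≈ -0.17869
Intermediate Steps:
p = 16 (p = (-4)² = 16)
m(B, A) = 16
O(C) = 2*C*(10 + C) (O(C) = (C + C)*(C + 10) = (2*C)*(10 + C) = 2*C*(10 + C))
O(m(-10, -2))/(-880 - 3776) = (2*16*(10 + 16))/(-880 - 3776) = (2*16*26)/(-4656) = 832*(-1/4656) = -52/291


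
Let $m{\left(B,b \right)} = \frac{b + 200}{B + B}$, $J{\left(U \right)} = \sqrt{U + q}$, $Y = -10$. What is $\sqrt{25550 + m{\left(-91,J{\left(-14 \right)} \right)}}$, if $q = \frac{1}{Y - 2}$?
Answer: $\frac{\sqrt{7616536200 - 3549 i \sqrt{3}}}{546} \approx 159.84 - 6.4501 \cdot 10^{-5} i$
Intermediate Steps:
$q = - \frac{1}{12}$ ($q = \frac{1}{-10 - 2} = \frac{1}{-12} = - \frac{1}{12} \approx -0.083333$)
$J{\left(U \right)} = \sqrt{- \frac{1}{12} + U}$ ($J{\left(U \right)} = \sqrt{U - \frac{1}{12}} = \sqrt{- \frac{1}{12} + U}$)
$m{\left(B,b \right)} = \frac{200 + b}{2 B}$
$\sqrt{25550 + m{\left(-91,J{\left(-14 \right)} \right)}} = \sqrt{25550 + \frac{200 + \frac{\sqrt{-3 + 36 \left(-14\right)}}{6}}{2 \left(-91\right)}} = \sqrt{25550 + \frac{1}{2} \left(- \frac{1}{91}\right) \left(200 + \frac{\sqrt{-3 - 504}}{6}\right)} = \sqrt{25550 + \frac{1}{2} \left(- \frac{1}{91}\right) \left(200 + \frac{\sqrt{-507}}{6}\right)} = \sqrt{25550 + \frac{1}{2} \left(- \frac{1}{91}\right) \left(200 + \frac{13 i \sqrt{3}}{6}\right)} = \sqrt{25550 - \left(\frac{100}{91} + \frac{i \sqrt{3}}{84}\right)} = \sqrt{\frac{2324950}{91} - \frac{i \sqrt{3}}{84}}$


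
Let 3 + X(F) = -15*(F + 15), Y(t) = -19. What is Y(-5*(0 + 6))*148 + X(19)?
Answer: -3325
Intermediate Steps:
X(F) = -228 - 15*F (X(F) = -3 - 15*(F + 15) = -3 - 15*(15 + F) = -3 + (-225 - 15*F) = -228 - 15*F)
Y(-5*(0 + 6))*148 + X(19) = -19*148 + (-228 - 15*19) = -2812 + (-228 - 285) = -2812 - 513 = -3325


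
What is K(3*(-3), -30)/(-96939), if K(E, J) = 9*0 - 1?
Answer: 1/96939 ≈ 1.0316e-5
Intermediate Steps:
K(E, J) = -1 (K(E, J) = 0 - 1 = -1)
K(3*(-3), -30)/(-96939) = -1/(-96939) = -1*(-1/96939) = 1/96939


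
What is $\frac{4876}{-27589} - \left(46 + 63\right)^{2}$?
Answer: $- \frac{327789785}{27589} \approx -11881.0$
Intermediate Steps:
$\frac{4876}{-27589} - \left(46 + 63\right)^{2} = 4876 \left(- \frac{1}{27589}\right) - 109^{2} = - \frac{4876}{27589} - 11881 = - \frac{327789785}{27589}$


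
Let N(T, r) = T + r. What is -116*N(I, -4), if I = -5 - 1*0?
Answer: 1044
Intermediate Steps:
I = -5 (I = -5 + 0 = -5)
-116*N(I, -4) = -116*(-5 - 4) = -116*(-9) = 1044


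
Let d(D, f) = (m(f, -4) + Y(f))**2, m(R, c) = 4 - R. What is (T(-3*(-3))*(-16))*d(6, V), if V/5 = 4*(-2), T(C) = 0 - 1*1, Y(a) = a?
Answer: 256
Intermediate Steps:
T(C) = -1 (T(C) = 0 - 1 = -1)
V = -40 (V = 5*(4*(-2)) = 5*(-8) = -40)
d(D, f) = 16 (d(D, f) = ((4 - f) + f)**2 = 4**2 = 16)
(T(-3*(-3))*(-16))*d(6, V) = -1*(-16)*16 = 16*16 = 256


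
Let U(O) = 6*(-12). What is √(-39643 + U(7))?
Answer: 13*I*√235 ≈ 199.29*I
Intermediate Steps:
U(O) = -72
√(-39643 + U(7)) = √(-39643 - 72) = √(-39715) = 13*I*√235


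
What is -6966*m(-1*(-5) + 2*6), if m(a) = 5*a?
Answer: -592110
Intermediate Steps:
-6966*m(-1*(-5) + 2*6) = -34830*(-1*(-5) + 2*6) = -34830*(5 + 12) = -34830*17 = -6966*85 = -592110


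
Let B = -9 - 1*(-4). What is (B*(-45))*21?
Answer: 4725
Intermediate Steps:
B = -5 (B = -9 + 4 = -5)
(B*(-45))*21 = -5*(-45)*21 = 225*21 = 4725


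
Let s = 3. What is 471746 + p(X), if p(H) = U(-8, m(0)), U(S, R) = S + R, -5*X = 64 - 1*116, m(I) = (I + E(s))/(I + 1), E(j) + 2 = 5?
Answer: 471741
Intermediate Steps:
E(j) = 3 (E(j) = -2 + 5 = 3)
m(I) = (3 + I)/(1 + I) (m(I) = (I + 3)/(I + 1) = (3 + I)/(1 + I))
X = 52/5 (X = -(64 - 1*116)/5 = -(64 - 116)/5 = -1/5*(-52) = 52/5 ≈ 10.400)
U(S, R) = R + S
p(H) = -5 (p(H) = (3 + 0)/(1 + 0) - 8 = 3/1 - 8 = 1*3 - 8 = 3 - 8 = -5)
471746 + p(X) = 471746 - 5 = 471741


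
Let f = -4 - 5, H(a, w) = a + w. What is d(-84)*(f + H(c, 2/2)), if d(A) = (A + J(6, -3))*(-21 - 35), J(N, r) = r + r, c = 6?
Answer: -10080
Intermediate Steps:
J(N, r) = 2*r
f = -9
d(A) = 336 - 56*A (d(A) = (A + 2*(-3))*(-21 - 35) = (A - 6)*(-56) = (-6 + A)*(-56) = 336 - 56*A)
d(-84)*(f + H(c, 2/2)) = (336 - 56*(-84))*(-9 + (6 + 2/2)) = (336 + 4704)*(-9 + (6 + 2*(½))) = 5040*(-9 + (6 + 1)) = 5040*(-9 + 7) = 5040*(-2) = -10080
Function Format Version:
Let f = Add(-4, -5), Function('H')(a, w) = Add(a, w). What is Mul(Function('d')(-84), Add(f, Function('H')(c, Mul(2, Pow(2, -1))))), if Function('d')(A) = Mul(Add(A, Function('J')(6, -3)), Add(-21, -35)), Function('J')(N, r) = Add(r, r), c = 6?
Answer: -10080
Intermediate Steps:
Function('J')(N, r) = Mul(2, r)
f = -9
Function('d')(A) = Add(336, Mul(-56, A)) (Function('d')(A) = Mul(Add(A, Mul(2, -3)), Add(-21, -35)) = Mul(Add(A, -6), -56) = Mul(Add(-6, A), -56) = Add(336, Mul(-56, A)))
Mul(Function('d')(-84), Add(f, Function('H')(c, Mul(2, Pow(2, -1))))) = Mul(Add(336, Mul(-56, -84)), Add(-9, Add(6, Mul(2, Pow(2, -1))))) = Mul(Add(336, 4704), Add(-9, Add(6, Mul(2, Rational(1, 2))))) = Mul(5040, Add(-9, Add(6, 1))) = Mul(5040, Add(-9, 7)) = Mul(5040, -2) = -10080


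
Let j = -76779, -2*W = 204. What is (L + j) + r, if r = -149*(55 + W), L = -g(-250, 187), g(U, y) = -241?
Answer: -69535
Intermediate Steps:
W = -102 (W = -1/2*204 = -102)
L = 241 (L = -1*(-241) = 241)
r = 7003 (r = -149*(55 - 102) = -149*(-47) = 7003)
(L + j) + r = (241 - 76779) + 7003 = -76538 + 7003 = -69535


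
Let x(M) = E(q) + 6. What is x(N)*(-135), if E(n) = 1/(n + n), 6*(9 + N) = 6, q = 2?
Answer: -3375/4 ≈ -843.75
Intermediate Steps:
N = -8 (N = -9 + (⅙)*6 = -9 + 1 = -8)
E(n) = 1/(2*n)
x(M) = 25/4 (x(M) = (½)/2 + 6 = (½)*(½) + 6 = ¼ + 6 = 25/4)
x(N)*(-135) = (25/4)*(-135) = -3375/4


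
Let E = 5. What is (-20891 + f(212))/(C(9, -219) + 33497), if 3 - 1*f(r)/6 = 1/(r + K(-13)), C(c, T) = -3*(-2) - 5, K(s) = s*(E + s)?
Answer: -3297937/5292684 ≈ -0.62311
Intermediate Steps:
K(s) = s*(5 + s)
C(c, T) = 1 (C(c, T) = 6 - 5 = 1)
f(r) = 18 - 6/(104 + r) (f(r) = 18 - 6/(r - 13*(5 - 13)) = 18 - 6/(r - 13*(-8)) = 18 - 6/(r + 104) = 18 - 6/(104 + r))
(-20891 + f(212))/(C(9, -219) + 33497) = (-20891 + 6*(311 + 3*212)/(104 + 212))/(1 + 33497) = (-20891 + 6*(311 + 636)/316)/33498 = (-20891 + 6*(1/316)*947)*(1/33498) = (-20891 + 2841/158)*(1/33498) = -3297937/158*1/33498 = -3297937/5292684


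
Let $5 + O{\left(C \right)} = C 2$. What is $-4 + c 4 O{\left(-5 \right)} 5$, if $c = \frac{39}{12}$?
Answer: $-979$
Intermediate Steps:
$O{\left(C \right)} = -5 + 2 C$ ($O{\left(C \right)} = -5 + C 2 = -5 + 2 C$)
$c = \frac{13}{4}$ ($c = 39 \cdot \frac{1}{12} = \frac{13}{4} \approx 3.25$)
$-4 + c 4 O{\left(-5 \right)} 5 = -4 + \frac{13 \cdot 4 \left(-5 + 2 \left(-5\right)\right) 5}{4} = -4 + \frac{13 \cdot 4 \left(-5 - 10\right) 5}{4} = -4 + \frac{13 \cdot 4 \left(-15\right) 5}{4} = -4 + \frac{13 \left(\left(-60\right) 5\right)}{4} = -4 + \frac{13}{4} \left(-300\right) = -4 - 975 = -979$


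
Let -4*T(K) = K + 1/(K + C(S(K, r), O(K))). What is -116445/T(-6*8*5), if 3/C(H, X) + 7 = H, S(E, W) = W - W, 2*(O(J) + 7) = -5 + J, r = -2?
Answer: -783907740/403927 ≈ -1940.7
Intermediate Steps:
O(J) = -19/2 + J/2 (O(J) = -7 + (-5 + J)/2 = -7 + (-5/2 + J/2) = -19/2 + J/2)
S(E, W) = 0
C(H, X) = 3/(-7 + H)
T(K) = -K/4 - 1/(4*(-3/7 + K)) (T(K) = -(K + 1/(K + 3/(-7 + 0)))/4 = -(K + 1/(K + 3/(-7)))/4 = -(K + 1/(K + 3*(-⅐)))/4 = -(K + 1/(K - 3/7))/4 = -(K + 1/(-3/7 + K))/4 = -K/4 - 1/(4*(-3/7 + K)))
-116445/T(-6*8*5) = -116445*4*(-3 + 7*(-6*8*5))/(-7 - 7*(-6*8*5)² + 3*(-6*8*5)) = -116445*4*(-3 + 7*(-48*5))/(-7 - 7*(-48*5)² + 3*(-48*5)) = -116445*4*(-3 + 7*(-240))/(-7 - 7*(-240)² + 3*(-240)) = -116445*4*(-3 - 1680)/(-7 - 7*57600 - 720) = -116445*(-6732/(-7 - 403200 - 720)) = -116445/((¼)*(-1/1683)*(-403927)) = -116445/403927/6732 = -116445*6732/403927 = -783907740/403927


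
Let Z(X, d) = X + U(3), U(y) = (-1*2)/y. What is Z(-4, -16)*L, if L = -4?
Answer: 56/3 ≈ 18.667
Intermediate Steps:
U(y) = -2/y
Z(X, d) = -⅔ + X (Z(X, d) = X - 2/3 = X - 2*⅓ = X - ⅔ = -⅔ + X)
Z(-4, -16)*L = (-⅔ - 4)*(-4) = -14/3*(-4) = 56/3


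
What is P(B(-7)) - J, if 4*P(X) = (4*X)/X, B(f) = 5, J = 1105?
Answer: -1104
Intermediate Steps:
P(X) = 1 (P(X) = ((4*X)/X)/4 = (¼)*4 = 1)
P(B(-7)) - J = 1 - 1*1105 = 1 - 1105 = -1104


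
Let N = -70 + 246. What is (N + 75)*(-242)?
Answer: -60742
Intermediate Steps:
N = 176
(N + 75)*(-242) = (176 + 75)*(-242) = 251*(-242) = -60742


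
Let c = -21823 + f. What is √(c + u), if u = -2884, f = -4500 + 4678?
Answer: I*√24529 ≈ 156.62*I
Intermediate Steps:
f = 178
c = -21645 (c = -21823 + 178 = -21645)
√(c + u) = √(-21645 - 2884) = √(-24529) = I*√24529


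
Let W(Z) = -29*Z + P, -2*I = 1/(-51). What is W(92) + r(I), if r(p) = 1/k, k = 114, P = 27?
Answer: -301073/114 ≈ -2641.0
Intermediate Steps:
I = 1/102 (I = -½/(-51) = -½*(-1/51) = 1/102 ≈ 0.0098039)
W(Z) = 27 - 29*Z (W(Z) = -29*Z + 27 = 27 - 29*Z)
r(p) = 1/114
W(92) + r(I) = (27 - 29*92) + 1/114 = (27 - 2668) + 1/114 = -2641 + 1/114 = -301073/114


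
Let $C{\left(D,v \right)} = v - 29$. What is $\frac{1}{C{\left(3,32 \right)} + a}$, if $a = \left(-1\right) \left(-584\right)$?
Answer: $\frac{1}{587} \approx 0.0017036$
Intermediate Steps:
$C{\left(D,v \right)} = -29 + v$
$a = 584$
$\frac{1}{C{\left(3,32 \right)} + a} = \frac{1}{\left(-29 + 32\right) + 584} = \frac{1}{3 + 584} = \frac{1}{587}$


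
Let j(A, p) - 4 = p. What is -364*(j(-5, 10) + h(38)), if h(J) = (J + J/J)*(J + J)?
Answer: -1083992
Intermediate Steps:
h(J) = 2*J*(1 + J) (h(J) = (J + 1)*(2*J) = (1 + J)*(2*J) = 2*J*(1 + J))
j(A, p) = 4 + p
-364*(j(-5, 10) + h(38)) = -364*((4 + 10) + 2*38*(1 + 38)) = -364*(14 + 2*38*39) = -364*(14 + 2964) = -364*2978 = -1083992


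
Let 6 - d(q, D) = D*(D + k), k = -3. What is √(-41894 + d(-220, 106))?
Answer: I*√52806 ≈ 229.8*I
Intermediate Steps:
d(q, D) = 6 - D*(-3 + D) (d(q, D) = 6 - D*(D - 3) = 6 - D*(-3 + D))
√(-41894 + d(-220, 106)) = √(-41894 + (6 - 1*106² + 3*106)) = √(-41894 + (6 - 1*11236 + 318)) = √(-41894 + (6 - 11236 + 318)) = √(-41894 - 10912) = √(-52806) = I*√52806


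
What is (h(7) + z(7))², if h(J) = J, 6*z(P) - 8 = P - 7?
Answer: 625/9 ≈ 69.444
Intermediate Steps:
z(P) = ⅙ + P/6 (z(P) = 4/3 + (P - 7)/6 = 4/3 + (-7 + P)/6 = 4/3 + (-7/6 + P/6) = ⅙ + P/6)
(h(7) + z(7))² = (7 + (⅙ + (⅙)*7))² = (7 + (⅙ + 7/6))² = (7 + 4/3)² = (25/3)² = 625/9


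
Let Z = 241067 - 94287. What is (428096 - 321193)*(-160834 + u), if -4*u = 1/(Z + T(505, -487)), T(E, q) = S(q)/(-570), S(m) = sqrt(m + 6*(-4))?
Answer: -120351424251050988305445622/6999765293160511 - 30467355*I*sqrt(511)/13999530586321022 ≈ -1.7194e+10 - 4.9196e-8*I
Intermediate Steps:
S(m) = sqrt(-24 + m) (S(m) = sqrt(m - 24) = sqrt(-24 + m))
Z = 146780
T(E, q) = -sqrt(-24 + q)/570 (T(E, q) = sqrt(-24 + q)/(-570) = sqrt(-24 + q)*(-1/570) = -sqrt(-24 + q)/570)
u = -1/(4*(146780 - I*sqrt(511)/570)) (u = -1/(4*(146780 - sqrt(-24 - 487)/570)) = -1/(4*(146780 - I*sqrt(511)/570)) ≈ -1.7032e-6 - 4.602e-13*I)
(428096 - 321193)*(-160834 + u) = (428096 - 321193)*(-160834 + (-11922205500/6999765293160511 - 285*I*sqrt(511)/13999530586321022)) = 106903*(-1125800251172099831674/6999765293160511 - 285*I*sqrt(511)/13999530586321022) = -120351424251050988305445622/6999765293160511 - 30467355*I*sqrt(511)/13999530586321022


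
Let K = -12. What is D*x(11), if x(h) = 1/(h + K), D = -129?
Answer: 129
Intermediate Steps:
x(h) = 1/(-12 + h) (x(h) = 1/(h - 12) = 1/(-12 + h))
D*x(11) = -129/(-12 + 11) = -129/(-1) = -129*(-1) = 129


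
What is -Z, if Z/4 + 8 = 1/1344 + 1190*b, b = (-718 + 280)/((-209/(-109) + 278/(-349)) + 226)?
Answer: 5348271353107/580601616 ≈ 9211.6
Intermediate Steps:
b = -16661958/8639905 (b = -438/((-209*(-1/109) + 278*(-1/349)) + 226) = -438/((209/109 - 278/349) + 226) = -438/(42639/38041 + 226) = -438/8639905/38041 = -438*38041/8639905 = -16661958/8639905 ≈ -1.9285)
Z = -5348271353107/580601616 (Z = -32 + 4*(1/1344 + 1190*(-16661958/8639905)) = -32 + 4*(1/1344 - 3965546004/1727981) = -32 + 4*(-5329692101395/2322406464) = -32 - 5329692101395/580601616 = -5348271353107/580601616 ≈ -9211.6)
-Z = -1*(-5348271353107/580601616) = 5348271353107/580601616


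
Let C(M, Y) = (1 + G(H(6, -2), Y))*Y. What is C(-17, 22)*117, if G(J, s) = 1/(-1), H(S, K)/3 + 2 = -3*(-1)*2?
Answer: 0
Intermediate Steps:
H(S, K) = 12 (H(S, K) = -6 + 3*(-3*(-1)*2) = -6 + 3*(3*2) = -6 + 3*6 = -6 + 18 = 12)
G(J, s) = -1 (G(J, s) = 1*(-1) = -1)
C(M, Y) = 0 (C(M, Y) = (1 - 1)*Y = 0*Y = 0)
C(-17, 22)*117 = 0*117 = 0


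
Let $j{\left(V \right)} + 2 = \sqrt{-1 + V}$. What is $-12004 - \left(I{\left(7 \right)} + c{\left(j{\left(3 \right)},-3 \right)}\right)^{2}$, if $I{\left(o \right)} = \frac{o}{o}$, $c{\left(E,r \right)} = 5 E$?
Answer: $-12135 + 90 \sqrt{2} \approx -12008.0$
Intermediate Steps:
$j{\left(V \right)} = -2 + \sqrt{-1 + V}$
$I{\left(o \right)} = 1$
$-12004 - \left(I{\left(7 \right)} + c{\left(j{\left(3 \right)},-3 \right)}\right)^{2} = -12004 - \left(1 + 5 \left(-2 + \sqrt{-1 + 3}\right)\right)^{2} = -12004 - \left(1 + 5 \left(-2 + \sqrt{2}\right)\right)^{2} = -12004 - \left(1 - \left(10 - 5 \sqrt{2}\right)\right)^{2} = -12004 - \left(-9 + 5 \sqrt{2}\right)^{2}$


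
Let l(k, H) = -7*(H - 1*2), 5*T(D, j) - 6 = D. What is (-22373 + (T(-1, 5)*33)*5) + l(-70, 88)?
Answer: -22810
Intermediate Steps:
T(D, j) = 6/5 + D/5
l(k, H) = 14 - 7*H (l(k, H) = -7*(H - 2) = -7*(-2 + H) = 14 - 7*H)
(-22373 + (T(-1, 5)*33)*5) + l(-70, 88) = (-22373 + ((6/5 + (⅕)*(-1))*33)*5) + (14 - 7*88) = (-22373 + ((6/5 - ⅕)*33)*5) + (14 - 616) = (-22373 + (1*33)*5) - 602 = (-22373 + 33*5) - 602 = (-22373 + 165) - 602 = -22208 - 602 = -22810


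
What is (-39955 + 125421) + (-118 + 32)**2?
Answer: 92862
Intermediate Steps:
(-39955 + 125421) + (-118 + 32)**2 = 85466 + (-86)**2 = 85466 + 7396 = 92862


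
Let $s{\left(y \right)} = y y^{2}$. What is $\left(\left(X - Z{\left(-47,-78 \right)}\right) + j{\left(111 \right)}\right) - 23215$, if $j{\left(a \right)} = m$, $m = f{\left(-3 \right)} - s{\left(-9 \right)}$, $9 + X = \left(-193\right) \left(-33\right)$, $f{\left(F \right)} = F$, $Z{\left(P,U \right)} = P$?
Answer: $-16082$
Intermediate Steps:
$X = 6360$ ($X = -9 - -6369 = -9 + 6369 = 6360$)
$s{\left(y \right)} = y^{3}$
$m = 726$ ($m = -3 - \left(-9\right)^{3} = -3 - -729 = -3 + 729 = 726$)
$j{\left(a \right)} = 726$
$\left(\left(X - Z{\left(-47,-78 \right)}\right) + j{\left(111 \right)}\right) - 23215 = \left(\left(6360 - -47\right) + 726\right) - 23215 = \left(\left(6360 + 47\right) + 726\right) - 23215 = \left(6407 + 726\right) - 23215 = 7133 - 23215 = -16082$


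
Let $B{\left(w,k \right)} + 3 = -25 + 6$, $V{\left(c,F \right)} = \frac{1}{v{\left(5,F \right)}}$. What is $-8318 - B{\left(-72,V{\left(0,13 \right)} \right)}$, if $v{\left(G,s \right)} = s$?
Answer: $-8296$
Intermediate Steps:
$V{\left(c,F \right)} = \frac{1}{F}$
$B{\left(w,k \right)} = -22$ ($B{\left(w,k \right)} = -3 + \left(-25 + 6\right) = -3 - 19 = -22$)
$-8318 - B{\left(-72,V{\left(0,13 \right)} \right)} = -8318 - -22 = -8318 + 22 = -8296$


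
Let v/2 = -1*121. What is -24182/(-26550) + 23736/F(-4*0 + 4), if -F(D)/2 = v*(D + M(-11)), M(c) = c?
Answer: -68532773/11243925 ≈ -6.0951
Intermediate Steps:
v = -242 (v = 2*(-1*121) = 2*(-121) = -242)
F(D) = -5324 + 484*D (F(D) = -(-484)*(D - 11) = -(-484)*(-11 + D) = -2*(2662 - 242*D) = -5324 + 484*D)
-24182/(-26550) + 23736/F(-4*0 + 4) = -24182/(-26550) + 23736/(-5324 + 484*(-4*0 + 4)) = -24182*(-1/26550) + 23736/(-5324 + 484*(0 + 4)) = 12091/13275 + 23736/(-5324 + 484*4) = 12091/13275 + 23736/(-5324 + 1936) = 12091/13275 + 23736/(-3388) = 12091/13275 + 23736*(-1/3388) = 12091/13275 - 5934/847 = -68532773/11243925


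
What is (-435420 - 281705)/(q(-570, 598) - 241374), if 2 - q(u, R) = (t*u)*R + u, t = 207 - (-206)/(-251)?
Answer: -179998375/17579404558 ≈ -0.010239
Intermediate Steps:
t = 51751/251 (t = 207 - (-206)*(-1)/251 = 207 - 1*206/251 = 207 - 206/251 = 51751/251 ≈ 206.18)
q(u, R) = 2 - u - 51751*R*u/251 (q(u, R) = 2 - ((51751*u/251)*R + u) = 2 - (51751*R*u/251 + u) = 2 - (u + 51751*R*u/251) = 2 + (-u - 51751*R*u/251) = 2 - u - 51751*R*u/251)
(-435420 - 281705)/(q(-570, 598) - 241374) = (-435420 - 281705)/((2 - 1*(-570) - 51751/251*598*(-570)) - 241374) = -717125/((2 + 570 + 17639845860/251) - 241374) = -717125/(17639989432/251 - 241374) = -717125/17579404558/251 = -717125*251/17579404558 = -179998375/17579404558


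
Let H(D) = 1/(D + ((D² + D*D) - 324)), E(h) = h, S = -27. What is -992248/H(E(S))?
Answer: -1098418536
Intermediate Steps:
H(D) = 1/(-324 + D + 2*D²) (H(D) = 1/(D + ((D² + D²) - 324)) = 1/(D + (2*D² - 324)) = 1/(D + (-324 + 2*D²)) = 1/(-324 + D + 2*D²))
-992248/H(E(S)) = -992248/(1/(-324 - 27 + 2*(-27)²)) = -992248/(1/(-324 - 27 + 2*729)) = -992248/(1/(-324 - 27 + 1458)) = -992248/(1/1107) = -992248/1/1107 = -992248*1107 = -1098418536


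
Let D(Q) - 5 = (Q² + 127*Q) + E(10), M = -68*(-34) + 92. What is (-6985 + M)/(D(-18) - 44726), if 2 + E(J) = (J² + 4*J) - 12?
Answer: 509/5173 ≈ 0.098395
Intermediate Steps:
M = 2404 (M = 2312 + 92 = 2404)
E(J) = -14 + J² + 4*J (E(J) = -2 + ((J² + 4*J) - 12) = -2 + (-12 + J² + 4*J) = -14 + J² + 4*J)
D(Q) = 131 + Q² + 127*Q (D(Q) = 5 + ((Q² + 127*Q) + (-14 + 10² + 4*10)) = 5 + ((Q² + 127*Q) + (-14 + 100 + 40)) = 5 + ((Q² + 127*Q) + 126) = 5 + (126 + Q² + 127*Q) = 131 + Q² + 127*Q)
(-6985 + M)/(D(-18) - 44726) = (-6985 + 2404)/((131 + (-18)² + 127*(-18)) - 44726) = -4581/((131 + 324 - 2286) - 44726) = -4581/(-1831 - 44726) = -4581/(-46557) = -4581*(-1/46557) = 509/5173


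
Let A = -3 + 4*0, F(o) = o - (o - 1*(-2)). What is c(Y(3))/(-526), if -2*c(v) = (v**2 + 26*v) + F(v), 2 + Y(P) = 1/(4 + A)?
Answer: -27/1052 ≈ -0.025665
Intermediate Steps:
F(o) = -2 (F(o) = o - (o + 2) = o - (2 + o) = o + (-2 - o) = -2)
A = -3 (A = -3 + 0 = -3)
Y(P) = -1 (Y(P) = -2 + 1/(4 - 3) = -2 + 1/1 = -2 + 1 = -1)
c(v) = 1 - 13*v - v**2/2 (c(v) = -((v**2 + 26*v) - 2)/2 = -(-2 + v**2 + 26*v)/2 = 1 - 13*v - v**2/2)
c(Y(3))/(-526) = (1 - 13*(-1) - 1/2*(-1)**2)/(-526) = (1 + 13 - 1/2*1)*(-1/526) = (1 + 13 - 1/2)*(-1/526) = (27/2)*(-1/526) = -27/1052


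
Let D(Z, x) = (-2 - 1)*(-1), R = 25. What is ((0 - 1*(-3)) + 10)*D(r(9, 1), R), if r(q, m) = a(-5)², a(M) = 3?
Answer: 39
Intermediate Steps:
r(q, m) = 9 (r(q, m) = 3² = 9)
D(Z, x) = 3 (D(Z, x) = -3*(-1) = 3)
((0 - 1*(-3)) + 10)*D(r(9, 1), R) = ((0 - 1*(-3)) + 10)*3 = ((0 + 3) + 10)*3 = (3 + 10)*3 = 13*3 = 39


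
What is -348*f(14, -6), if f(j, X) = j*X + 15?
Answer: 24012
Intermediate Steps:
f(j, X) = 15 + X*j (f(j, X) = X*j + 15 = 15 + X*j)
-348*f(14, -6) = -348*(15 - 6*14) = -348*(15 - 84) = -348*(-69) = 24012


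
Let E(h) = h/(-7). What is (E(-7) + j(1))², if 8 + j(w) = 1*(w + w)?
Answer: 25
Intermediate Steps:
E(h) = -h/7 (E(h) = h*(-⅐) = -h/7)
j(w) = -8 + 2*w (j(w) = -8 + 1*(w + w) = -8 + 1*(2*w) = -8 + 2*w)
(E(-7) + j(1))² = (-⅐*(-7) + (-8 + 2*1))² = (1 + (-8 + 2))² = (1 - 6)² = (-5)² = 25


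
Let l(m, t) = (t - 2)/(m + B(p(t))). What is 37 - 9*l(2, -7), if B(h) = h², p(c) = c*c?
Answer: 3296/89 ≈ 37.034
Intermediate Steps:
p(c) = c²
l(m, t) = (-2 + t)/(m + t⁴) (l(m, t) = (t - 2)/(m + (t²)²) = (-2 + t)/(m + t⁴))
37 - 9*l(2, -7) = 37 - 9*(-2 - 7)/(2 + (-7)⁴) = 37 - 9*(-9)/(2 + 2401) = 37 - 9*(-9)/2403 = 37 - (-9)/267 = 37 - 9*(-1/267) = 37 + 3/89 = 3296/89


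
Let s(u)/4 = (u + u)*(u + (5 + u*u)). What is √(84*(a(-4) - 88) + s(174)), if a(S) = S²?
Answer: 4*√2649207 ≈ 6510.6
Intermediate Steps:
s(u) = 8*u*(5 + u + u²) (s(u) = 4*((u + u)*(u + (5 + u*u))) = 4*((2*u)*(u + (5 + u²))) = 4*((2*u)*(5 + u + u²)) = 4*(2*u*(5 + u + u²)) = 8*u*(5 + u + u²))
√(84*(a(-4) - 88) + s(174)) = √(84*((-4)² - 88) + 8*174*(5 + 174 + 174²)) = √(84*(16 - 88) + 8*174*(5 + 174 + 30276)) = √(84*(-72) + 8*174*30455) = √(-6048 + 42393360) = √42387312 = 4*√2649207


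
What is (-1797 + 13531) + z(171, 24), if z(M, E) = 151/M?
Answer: 2006665/171 ≈ 11735.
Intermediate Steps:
(-1797 + 13531) + z(171, 24) = (-1797 + 13531) + 151/171 = 11734 + 151*(1/171) = 11734 + 151/171 = 2006665/171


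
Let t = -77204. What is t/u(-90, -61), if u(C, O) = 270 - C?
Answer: -19301/90 ≈ -214.46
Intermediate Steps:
t/u(-90, -61) = -77204/(270 - 1*(-90)) = -77204/(270 + 90) = -77204/360 = -77204*1/360 = -19301/90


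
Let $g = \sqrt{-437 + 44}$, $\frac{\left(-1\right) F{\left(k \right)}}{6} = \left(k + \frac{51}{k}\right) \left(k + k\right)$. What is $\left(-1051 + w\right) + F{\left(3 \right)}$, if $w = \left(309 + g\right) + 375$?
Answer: $-1087 + i \sqrt{393} \approx -1087.0 + 19.824 i$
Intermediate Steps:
$F{\left(k \right)} = - 12 k \left(k + \frac{51}{k}\right)$ ($F{\left(k \right)} = - 6 \left(k + \frac{51}{k}\right) \left(k + k\right) = - 6 \left(k + \frac{51}{k}\right) 2 k = - 6 \cdot 2 k \left(k + \frac{51}{k}\right) = - 12 k \left(k + \frac{51}{k}\right)$)
$g = i \sqrt{393}$ ($g = \sqrt{-393} = i \sqrt{393} \approx 19.824 i$)
$w = 684 + i \sqrt{393}$ ($w = \left(309 + i \sqrt{393}\right) + 375 = 684 + i \sqrt{393} \approx 684.0 + 19.824 i$)
$\left(-1051 + w\right) + F{\left(3 \right)} = \left(-1051 + \left(684 + i \sqrt{393}\right)\right) - \left(612 + 12 \cdot 3^{2}\right) = \left(-367 + i \sqrt{393}\right) - 720 = -1087 + i \sqrt{393}$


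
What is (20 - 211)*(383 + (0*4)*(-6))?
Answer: -73153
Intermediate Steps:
(20 - 211)*(383 + (0*4)*(-6)) = -191*(383 + 0*(-6)) = -191*(383 + 0) = -191*383 = -73153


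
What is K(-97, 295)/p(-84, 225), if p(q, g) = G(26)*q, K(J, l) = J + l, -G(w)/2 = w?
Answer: 33/728 ≈ 0.045330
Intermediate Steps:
G(w) = -2*w
p(q, g) = -52*q (p(q, g) = (-2*26)*q = -52*q)
K(-97, 295)/p(-84, 225) = (-97 + 295)/((-52*(-84))) = 198/4368 = 198*(1/4368) = 33/728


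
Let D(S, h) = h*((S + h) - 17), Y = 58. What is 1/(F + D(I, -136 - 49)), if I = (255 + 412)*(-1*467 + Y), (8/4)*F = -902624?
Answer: 1/50054613 ≈ 1.9978e-8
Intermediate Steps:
F = -451312 (F = (½)*(-902624) = -451312)
I = -272803 (I = (255 + 412)*(-1*467 + 58) = 667*(-467 + 58) = 667*(-409) = -272803)
D(S, h) = h*(-17 + S + h)
1/(F + D(I, -136 - 49)) = 1/(-451312 + (-136 - 49)*(-17 - 272803 + (-136 - 49))) = 1/(-451312 - 185*(-17 - 272803 - 185)) = 1/(-451312 - 185*(-273005)) = 1/(-451312 + 50505925) = 1/50054613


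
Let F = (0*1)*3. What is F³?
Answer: 0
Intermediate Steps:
F = 0 (F = 0*3 = 0)
F³ = 0³ = 0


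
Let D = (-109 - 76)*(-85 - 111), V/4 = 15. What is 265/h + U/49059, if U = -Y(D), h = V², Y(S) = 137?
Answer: 277943/3924720 ≈ 0.070819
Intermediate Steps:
V = 60 (V = 4*15 = 60)
D = 36260 (D = -185*(-196) = 36260)
h = 3600 (h = 60² = 3600)
U = -137 (U = -1*137 = -137)
265/h + U/49059 = 265/3600 - 137/49059 = 265*(1/3600) - 137*1/49059 = 53/720 - 137/49059 = 277943/3924720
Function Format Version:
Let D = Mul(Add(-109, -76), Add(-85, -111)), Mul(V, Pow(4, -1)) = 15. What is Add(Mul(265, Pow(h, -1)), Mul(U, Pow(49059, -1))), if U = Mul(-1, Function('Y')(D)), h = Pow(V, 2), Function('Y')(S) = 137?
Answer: Rational(277943, 3924720) ≈ 0.070819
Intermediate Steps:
V = 60 (V = Mul(4, 15) = 60)
D = 36260 (D = Mul(-185, -196) = 36260)
h = 3600 (h = Pow(60, 2) = 3600)
U = -137 (U = Mul(-1, 137) = -137)
Add(Mul(265, Pow(h, -1)), Mul(U, Pow(49059, -1))) = Add(Mul(265, Pow(3600, -1)), Mul(-137, Pow(49059, -1))) = Add(Mul(265, Rational(1, 3600)), Mul(-137, Rational(1, 49059))) = Add(Rational(53, 720), Rational(-137, 49059)) = Rational(277943, 3924720)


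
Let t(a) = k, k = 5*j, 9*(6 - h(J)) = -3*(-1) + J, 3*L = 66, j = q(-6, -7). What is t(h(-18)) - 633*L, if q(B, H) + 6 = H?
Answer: -13991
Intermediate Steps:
q(B, H) = -6 + H
j = -13 (j = -6 - 7 = -13)
L = 22 (L = (1/3)*66 = 22)
h(J) = 17/3 - J/9 (h(J) = 6 - (-3*(-1) + J)/9 = 6 - (3 + J)/9 = 6 + (-1/3 - J/9) = 17/3 - J/9)
k = -65 (k = 5*(-13) = -65)
t(a) = -65
t(h(-18)) - 633*L = -65 - 633*22 = -65 - 13926 = -13991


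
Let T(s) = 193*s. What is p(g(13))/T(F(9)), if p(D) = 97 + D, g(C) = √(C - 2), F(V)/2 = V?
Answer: 97/3474 + √11/3474 ≈ 0.028876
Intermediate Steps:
F(V) = 2*V
g(C) = √(-2 + C)
p(g(13))/T(F(9)) = (97 + √(-2 + 13))/((193*(2*9))) = (97 + √11)/((193*18)) = (97 + √11)/3474 = (97 + √11)*(1/3474) = 97/3474 + √11/3474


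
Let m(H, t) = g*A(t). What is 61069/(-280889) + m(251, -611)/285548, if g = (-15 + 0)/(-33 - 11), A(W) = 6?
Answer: -383626237859/1764560427784 ≈ -0.21741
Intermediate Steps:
g = 15/44 (g = -15/(-44) = -15*(-1/44) = 15/44 ≈ 0.34091)
m(H, t) = 45/22 (m(H, t) = (15/44)*6 = 45/22)
61069/(-280889) + m(251, -611)/285548 = 61069/(-280889) + (45/22)/285548 = 61069*(-1/280889) + (45/22)*(1/285548) = -61069/280889 + 45/6282056 = -383626237859/1764560427784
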